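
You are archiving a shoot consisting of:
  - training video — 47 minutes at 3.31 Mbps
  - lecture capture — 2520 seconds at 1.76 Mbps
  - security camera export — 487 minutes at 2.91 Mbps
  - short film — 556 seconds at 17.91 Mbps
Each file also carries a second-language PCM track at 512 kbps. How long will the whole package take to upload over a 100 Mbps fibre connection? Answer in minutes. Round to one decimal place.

21.1 minutes

Audio: 512 kbps = 0.512 Mbps.
training video: 3.822 Mbps × 2820 s = 10778.0 Mb
lecture capture: 2.272 Mbps × 2520 s = 5725.4 Mb
security camera export: 3.422 Mbps × 29220 s = 99990.8 Mb
short film: 18.422 Mbps × 556 s = 10242.6 Mb
Total: 126737.0 Mb = 15842.1 MB.
At 100 Mbps: 126737.0 / 100 = 1267 s ≈ 21.1 minutes.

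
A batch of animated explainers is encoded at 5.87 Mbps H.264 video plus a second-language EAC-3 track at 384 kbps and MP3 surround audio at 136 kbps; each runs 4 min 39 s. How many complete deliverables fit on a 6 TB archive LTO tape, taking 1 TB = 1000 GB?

4 min 39 s = 279 s
Audio total: 384 + 136 = 520 kbps = 0.520 Mbps.
Total bitrate: 6.390 Mbps.
Per item: 6.390 Mbps × 279 s = 1,783 Mb = 222.9 MB.
Capacity: 6 TB = 48,000,000 Mb; 26923.79 items → 26923 complete.

26923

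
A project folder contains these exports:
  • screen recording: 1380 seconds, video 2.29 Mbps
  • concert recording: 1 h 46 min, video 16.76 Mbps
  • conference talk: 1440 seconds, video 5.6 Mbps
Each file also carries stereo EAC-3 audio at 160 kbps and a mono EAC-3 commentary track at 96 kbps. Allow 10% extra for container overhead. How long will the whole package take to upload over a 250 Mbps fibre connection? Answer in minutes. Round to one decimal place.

Audio total: 160 + 96 = 256 kbps = 0.256 Mbps.
screen recording: 2.546 Mbps × 1380 s × 1.10 = 3864.8 Mb
concert recording: 17.016 Mbps × 6360 s × 1.10 = 119043.9 Mb
conference talk: 5.856 Mbps × 1440 s × 1.10 = 9275.9 Mb
Total: 132184.7 Mb = 16523.1 MB.
At 250 Mbps: 132184.7 / 250 = 529 s ≈ 8.81 minutes.

8.8 minutes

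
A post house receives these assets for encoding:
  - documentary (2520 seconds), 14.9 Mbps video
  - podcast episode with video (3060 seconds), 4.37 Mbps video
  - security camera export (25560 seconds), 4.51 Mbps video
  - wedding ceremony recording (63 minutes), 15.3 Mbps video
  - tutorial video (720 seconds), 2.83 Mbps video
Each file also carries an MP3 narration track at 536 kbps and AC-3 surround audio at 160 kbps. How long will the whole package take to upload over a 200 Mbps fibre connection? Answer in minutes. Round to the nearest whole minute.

21 minutes

Audio total: 536 + 160 = 696 kbps = 0.696 Mbps.
documentary: 15.596 Mbps × 2520 s = 39301.9 Mb
podcast episode with video: 5.066 Mbps × 3060 s = 15502.0 Mb
security camera export: 5.206 Mbps × 25560 s = 133065.4 Mb
wedding ceremony recording: 15.996 Mbps × 3780 s = 60464.9 Mb
tutorial video: 3.526 Mbps × 720 s = 2538.7 Mb
Total: 250872.8 Mb = 31359.1 MB.
At 200 Mbps: 250872.8 / 200 = 1254 s ≈ 20.9 minutes.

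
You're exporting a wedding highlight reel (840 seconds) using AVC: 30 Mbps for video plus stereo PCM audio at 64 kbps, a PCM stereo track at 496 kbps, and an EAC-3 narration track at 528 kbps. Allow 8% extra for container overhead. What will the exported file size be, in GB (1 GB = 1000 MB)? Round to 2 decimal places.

3.53 GB

Audio total: 64 + 496 + 528 = 1088 kbps = 1.088 Mbps.
Total bitrate: 30 + 1.088 = 31.088 Mbps.
Stream data: 31.088 Mbps × 840 s = 26113.9 Mb.
With 8% container overhead: ×1.08.
28,203 Mb ÷ 8 = 3,525 MB → 3.525 GB.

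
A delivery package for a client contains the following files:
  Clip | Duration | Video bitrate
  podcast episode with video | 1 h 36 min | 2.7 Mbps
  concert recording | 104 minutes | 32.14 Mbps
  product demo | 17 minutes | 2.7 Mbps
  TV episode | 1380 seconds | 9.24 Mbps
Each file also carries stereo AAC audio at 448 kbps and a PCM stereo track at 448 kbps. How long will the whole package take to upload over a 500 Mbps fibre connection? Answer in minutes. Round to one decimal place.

8.2 minutes

Audio total: 448 + 448 = 896 kbps = 0.896 Mbps.
podcast episode with video: 3.596 Mbps × 5760 s = 20713.0 Mb
concert recording: 33.036 Mbps × 6240 s = 206144.6 Mb
product demo: 3.596 Mbps × 1020 s = 3667.9 Mb
TV episode: 10.136 Mbps × 1380 s = 13987.7 Mb
Total: 244513.2 Mb = 30564.2 MB.
At 500 Mbps: 244513.2 / 500 = 489 s ≈ 8.15 minutes.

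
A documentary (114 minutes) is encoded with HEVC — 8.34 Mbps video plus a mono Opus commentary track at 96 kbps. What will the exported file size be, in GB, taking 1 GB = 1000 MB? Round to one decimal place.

7.2 GB

114 min = 6840 s
Audio: 96 kbps = 0.096 Mbps.
Total bitrate: 8.34 + 0.096 = 8.436 Mbps.
Stream data: 8.436 Mbps × 6840 s = 57702.2 Mb.
57,702 Mb ÷ 8 = 7,213 MB → 7.213 GB.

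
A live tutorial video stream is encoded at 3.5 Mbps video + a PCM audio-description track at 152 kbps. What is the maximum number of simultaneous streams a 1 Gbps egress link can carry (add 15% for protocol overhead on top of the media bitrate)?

Audio: 152 kbps = 0.152 Mbps.
Per-viewer media rate: 3.652 Mbps.
On the wire with 15% overhead: 4.200 Mbps.
1 Gbps = 1,000 Mbps; 1,000 / 4.200 = 238.11 → 238 viewers.

238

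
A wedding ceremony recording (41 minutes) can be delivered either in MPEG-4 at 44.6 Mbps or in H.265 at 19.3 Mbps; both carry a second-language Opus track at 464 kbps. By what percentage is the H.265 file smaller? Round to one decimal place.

56.1%

41 min = 2460 s
Audio: 464 kbps = 0.464 Mbps.
MPEG-4: 45.064 Mbps × 2460 s = 110857.4 Mb = 13.857 GB.
H.265: 19.764 Mbps × 2460 s = 48619.4 Mb = 6.077 GB.
Reduction: (1 − 6.077/13.857) × 100 = 56.14%.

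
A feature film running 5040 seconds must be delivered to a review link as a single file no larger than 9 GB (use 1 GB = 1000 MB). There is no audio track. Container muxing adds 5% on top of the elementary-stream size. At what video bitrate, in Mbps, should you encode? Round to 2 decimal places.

13.61 Mbps

Budget: 9 GB = 72000.0 Mb.
Stream payload after overhead: 72000.0 / 1.05 = 68571.4 Mb.
Total bitrate budget: 68571.4 Mb / 5040 s = 13.605 Mbps.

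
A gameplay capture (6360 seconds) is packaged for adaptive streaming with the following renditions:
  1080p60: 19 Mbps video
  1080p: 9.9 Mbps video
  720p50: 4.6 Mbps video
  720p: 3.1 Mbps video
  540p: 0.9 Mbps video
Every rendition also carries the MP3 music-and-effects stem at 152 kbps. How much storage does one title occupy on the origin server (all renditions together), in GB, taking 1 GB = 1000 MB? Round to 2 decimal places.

Audio: 152 kbps = 0.152 Mbps.
Sum of rendition bitrates: (19+0.152) + (9.9+0.152) + (4.6+0.152) + (3.1+0.152) + (0.9+0.152) = 38.260 Mbps.
× 6360 s = 243,334 Mb = 30,417 MB = 30.42 GB.

30.42 GB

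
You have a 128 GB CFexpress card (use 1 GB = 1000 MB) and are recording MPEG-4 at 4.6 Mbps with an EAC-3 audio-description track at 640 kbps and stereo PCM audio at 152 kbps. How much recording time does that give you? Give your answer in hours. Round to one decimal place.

52.8 hours

Audio total: 640 + 152 = 792 kbps = 0.792 Mbps.
Total bitrate: 4.6 + 0.792 = 5.392 Mbps.
Capacity: 128 GB = 1,024,000 Mb.
Recording time: 1,024,000 / 5.392 = 189,911 s ≈ 52.8 hours.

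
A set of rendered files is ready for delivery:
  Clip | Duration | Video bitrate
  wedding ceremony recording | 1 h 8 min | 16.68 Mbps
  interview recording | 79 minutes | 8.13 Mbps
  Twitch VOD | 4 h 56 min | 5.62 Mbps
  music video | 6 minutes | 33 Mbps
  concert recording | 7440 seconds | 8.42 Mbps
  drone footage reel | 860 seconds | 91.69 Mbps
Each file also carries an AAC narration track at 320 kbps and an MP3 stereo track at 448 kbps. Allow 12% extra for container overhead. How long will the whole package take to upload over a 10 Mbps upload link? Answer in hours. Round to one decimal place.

Audio total: 320 + 448 = 768 kbps = 0.768 Mbps.
wedding ceremony recording: 17.448 Mbps × 4080 s × 1.12 = 79730.4 Mb
interview recording: 8.898 Mbps × 4740 s × 1.12 = 47237.7 Mb
Twitch VOD: 6.388 Mbps × 17760 s × 1.12 = 127065.0 Mb
music video: 33.768 Mbps × 360 s × 1.12 = 13615.3 Mb
concert recording: 9.188 Mbps × 7440 s × 1.12 = 76561.8 Mb
drone footage reel: 92.458 Mbps × 860 s × 1.12 = 89055.5 Mb
Total: 433265.6 Mb = 54158.2 MB.
At 10 Mbps: 433265.6 / 10 = 43327 s ≈ 12 hours.

12.0 hours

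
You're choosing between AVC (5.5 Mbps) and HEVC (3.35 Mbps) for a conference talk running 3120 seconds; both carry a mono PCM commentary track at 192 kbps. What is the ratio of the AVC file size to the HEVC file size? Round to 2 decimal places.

1.61

Audio: 192 kbps = 0.192 Mbps.
AVC: 5.692 Mbps × 3120 s = 17759.0 Mb = 2.067 GiB.
HEVC: 3.542 Mbps × 3120 s = 11051.0 Mb = 1.287 GiB.
Ratio: 2.067 / 1.287 = 1.607.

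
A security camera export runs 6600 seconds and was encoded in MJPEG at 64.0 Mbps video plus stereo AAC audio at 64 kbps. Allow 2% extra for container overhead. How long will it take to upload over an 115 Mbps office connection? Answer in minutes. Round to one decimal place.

62.5 minutes

Audio: 64 kbps = 0.064 Mbps.
Total bitrate: 64.064 Mbps.
File: 64.064 Mbps × 6600 s = 422822.4 Mb.
With 2% container overhead: ×1.02. → 431278.8 Mb.
At 115 Mbps: 431278.8 / 115 = 3750.3 s ≈ 62.5 minutes.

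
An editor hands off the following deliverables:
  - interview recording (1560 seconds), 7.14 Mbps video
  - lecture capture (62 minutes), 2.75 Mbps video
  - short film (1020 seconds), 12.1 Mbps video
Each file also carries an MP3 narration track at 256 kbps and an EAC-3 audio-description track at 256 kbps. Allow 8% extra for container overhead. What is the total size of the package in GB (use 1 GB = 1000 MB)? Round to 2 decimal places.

Audio total: 256 + 256 = 512 kbps = 0.512 Mbps.
interview recording: 7.652 Mbps × 1560 s × 1.08 = 12892.1 Mb
lecture capture: 3.262 Mbps × 3720 s × 1.08 = 13105.4 Mb
short film: 12.612 Mbps × 1020 s × 1.08 = 13893.4 Mb
Total: 39890.9 Mb = 4986.4 MB.
= 4.986 GB.

4.99 GB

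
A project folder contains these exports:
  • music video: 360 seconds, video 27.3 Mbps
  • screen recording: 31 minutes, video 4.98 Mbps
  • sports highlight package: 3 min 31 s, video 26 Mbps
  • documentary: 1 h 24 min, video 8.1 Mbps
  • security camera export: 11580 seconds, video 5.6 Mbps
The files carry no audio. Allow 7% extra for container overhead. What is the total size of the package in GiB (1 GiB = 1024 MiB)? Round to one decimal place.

music video: 27.300 Mbps × 360 s × 1.07 = 10516.0 Mb
screen recording: 4.980 Mbps × 1860 s × 1.07 = 9911.2 Mb
sports highlight package: 26.000 Mbps × 211 s × 1.07 = 5870.0 Mb
documentary: 8.100 Mbps × 5040 s × 1.07 = 43681.7 Mb
security camera export: 5.600 Mbps × 11580 s × 1.07 = 69387.4 Mb
Total: 139366.2 Mb = 17420.8 MB.
= 16.22 GiB.

16.2 GiB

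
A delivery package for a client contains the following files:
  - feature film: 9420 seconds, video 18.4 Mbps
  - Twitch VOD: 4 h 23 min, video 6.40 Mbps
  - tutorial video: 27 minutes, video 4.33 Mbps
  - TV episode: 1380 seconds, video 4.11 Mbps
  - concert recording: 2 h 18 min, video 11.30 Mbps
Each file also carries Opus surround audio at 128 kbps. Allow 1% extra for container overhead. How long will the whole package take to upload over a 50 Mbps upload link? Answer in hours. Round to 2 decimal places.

2.16 hours

Audio: 128 kbps = 0.128 Mbps.
feature film: 18.528 Mbps × 9420 s × 1.01 = 176279.1 Mb
Twitch VOD: 6.528 Mbps × 15780 s × 1.01 = 104042.0 Mb
tutorial video: 4.458 Mbps × 1620 s × 1.01 = 7294.2 Mb
TV episode: 4.238 Mbps × 1380 s × 1.01 = 5906.9 Mb
concert recording: 11.428 Mbps × 8280 s × 1.01 = 95570.1 Mb
Total: 389092.2 Mb = 48636.5 MB.
At 50 Mbps: 389092.2 / 50 = 7782 s ≈ 2.16 hours.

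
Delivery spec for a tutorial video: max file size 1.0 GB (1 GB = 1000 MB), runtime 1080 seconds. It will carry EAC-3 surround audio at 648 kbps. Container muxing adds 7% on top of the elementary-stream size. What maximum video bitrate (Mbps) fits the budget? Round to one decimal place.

Budget: 1.0 GB = 8000.0 Mb.
Stream payload after overhead: 8000.0 / 1.07 = 7476.6 Mb.
Total bitrate budget: 7476.6 Mb / 1080 s = 6.923 Mbps.
Audio: 648 kbps = 0.648 Mbps.
Video: 6.923 − 0.648 = 6.275 Mbps.

6.3 Mbps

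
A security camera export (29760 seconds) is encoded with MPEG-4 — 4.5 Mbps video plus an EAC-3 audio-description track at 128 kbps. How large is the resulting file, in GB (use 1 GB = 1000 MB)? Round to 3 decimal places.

17.216 GB

Audio: 128 kbps = 0.128 Mbps.
Total bitrate: 4.5 + 0.128 = 4.628 Mbps.
Stream data: 4.628 Mbps × 29760 s = 137729.3 Mb.
137,729 Mb ÷ 8 = 17,216 MB → 17.22 GB.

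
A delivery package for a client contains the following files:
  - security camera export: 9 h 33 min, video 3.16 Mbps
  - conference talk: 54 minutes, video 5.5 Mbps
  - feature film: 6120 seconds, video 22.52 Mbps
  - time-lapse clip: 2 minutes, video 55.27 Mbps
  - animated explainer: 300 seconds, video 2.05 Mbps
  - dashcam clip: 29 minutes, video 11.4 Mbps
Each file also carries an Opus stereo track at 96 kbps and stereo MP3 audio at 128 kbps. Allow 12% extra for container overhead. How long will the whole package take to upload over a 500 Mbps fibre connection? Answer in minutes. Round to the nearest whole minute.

11 minutes

Audio total: 96 + 128 = 224 kbps = 0.224 Mbps.
security camera export: 3.384 Mbps × 34380 s × 1.12 = 130303.0 Mb
conference talk: 5.724 Mbps × 3240 s × 1.12 = 20771.3 Mb
feature film: 22.744 Mbps × 6120 s × 1.12 = 155896.5 Mb
time-lapse clip: 55.494 Mbps × 120 s × 1.12 = 7458.4 Mb
animated explainer: 2.274 Mbps × 300 s × 1.12 = 764.1 Mb
dashcam clip: 11.624 Mbps × 1740 s × 1.12 = 22652.9 Mb
Total: 337846.0 Mb = 42230.7 MB.
At 500 Mbps: 337846.0 / 500 = 676 s ≈ 11.3 minutes.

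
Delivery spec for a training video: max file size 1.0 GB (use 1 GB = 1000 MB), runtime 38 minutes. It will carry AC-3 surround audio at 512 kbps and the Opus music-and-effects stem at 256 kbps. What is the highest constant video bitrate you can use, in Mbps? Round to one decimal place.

2.7 Mbps

Budget: 1.0 GB = 8000.0 Mb.
38 min = 2280 s
Total bitrate budget: 8000.0 Mb / 2280 s = 3.509 Mbps.
Audio total: 512 + 256 = 768 kbps = 0.768 Mbps.
Video: 3.509 − 0.768 = 2.741 Mbps.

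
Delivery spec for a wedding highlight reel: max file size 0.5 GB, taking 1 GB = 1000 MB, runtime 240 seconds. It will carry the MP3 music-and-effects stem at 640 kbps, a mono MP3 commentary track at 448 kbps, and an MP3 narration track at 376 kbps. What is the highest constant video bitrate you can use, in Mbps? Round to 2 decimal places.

15.20 Mbps

Budget: 0.5 GB = 4000.0 Mb.
Total bitrate budget: 4000.0 Mb / 240 s = 16.667 Mbps.
Audio total: 640 + 448 + 376 = 1464 kbps = 1.464 Mbps.
Video: 16.667 − 1.464 = 15.203 Mbps.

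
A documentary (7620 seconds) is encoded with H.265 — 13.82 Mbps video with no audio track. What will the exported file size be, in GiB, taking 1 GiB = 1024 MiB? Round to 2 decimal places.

12.26 GiB

Total bitrate: 13.82 Mbps.
Stream data: 13.820 Mbps × 7620 s = 105308.4 Mb.
105,308 Mb = 13,163,550,000 bytes ÷ 1,073,741,824 = 12.26 GiB.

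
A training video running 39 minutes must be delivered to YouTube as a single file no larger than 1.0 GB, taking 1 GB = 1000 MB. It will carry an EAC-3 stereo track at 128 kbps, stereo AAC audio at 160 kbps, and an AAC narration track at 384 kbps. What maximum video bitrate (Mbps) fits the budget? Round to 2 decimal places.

Budget: 1.0 GB = 8000.0 Mb.
39 min = 2340 s
Total bitrate budget: 8000.0 Mb / 2340 s = 3.419 Mbps.
Audio total: 128 + 160 + 384 = 672 kbps = 0.672 Mbps.
Video: 3.419 − 0.672 = 2.747 Mbps.

2.75 Mbps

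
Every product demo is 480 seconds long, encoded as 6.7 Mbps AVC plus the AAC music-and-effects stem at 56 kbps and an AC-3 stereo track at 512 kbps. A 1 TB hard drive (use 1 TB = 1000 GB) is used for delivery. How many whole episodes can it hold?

Audio total: 56 + 512 = 568 kbps = 0.568 Mbps.
Total bitrate: 7.268 Mbps.
Per item: 7.268 Mbps × 480 s = 3,489 Mb = 436.1 MB.
Capacity: 1 TB = 8,000,000 Mb; 2293.16 items → 2293 complete.

2293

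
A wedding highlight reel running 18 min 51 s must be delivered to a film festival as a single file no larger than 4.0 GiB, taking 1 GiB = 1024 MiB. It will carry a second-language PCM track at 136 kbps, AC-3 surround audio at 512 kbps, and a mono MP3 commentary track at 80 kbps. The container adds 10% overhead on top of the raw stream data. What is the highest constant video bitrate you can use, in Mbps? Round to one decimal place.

Budget: 4.0 GiB = 34359.7 Mb.
Stream payload after overhead: 34359.7 / 1.10 = 31236.1 Mb.
18 min 51 s = 1131 s
Total bitrate budget: 31236.1 Mb / 1131 s = 27.618 Mbps.
Audio total: 136 + 512 + 80 = 728 kbps = 0.728 Mbps.
Video: 27.618 − 0.728 = 26.890 Mbps.

26.9 Mbps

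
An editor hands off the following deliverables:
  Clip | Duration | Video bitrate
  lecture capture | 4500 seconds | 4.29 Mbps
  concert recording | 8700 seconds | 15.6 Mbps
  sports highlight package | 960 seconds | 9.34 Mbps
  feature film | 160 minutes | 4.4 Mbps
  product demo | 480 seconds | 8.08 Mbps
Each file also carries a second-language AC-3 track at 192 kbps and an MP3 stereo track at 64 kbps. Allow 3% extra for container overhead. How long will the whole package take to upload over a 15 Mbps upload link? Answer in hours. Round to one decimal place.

4.1 hours

Audio total: 192 + 64 = 256 kbps = 0.256 Mbps.
lecture capture: 4.546 Mbps × 4500 s × 1.03 = 21070.7 Mb
concert recording: 15.856 Mbps × 8700 s × 1.03 = 142085.6 Mb
sports highlight package: 9.596 Mbps × 960 s × 1.03 = 9488.5 Mb
feature film: 4.656 Mbps × 9600 s × 1.03 = 46038.5 Mb
product demo: 8.336 Mbps × 480 s × 1.03 = 4121.3 Mb
Total: 222804.7 Mb = 27850.6 MB.
At 15 Mbps: 222804.7 / 15 = 14854 s ≈ 4.13 hours.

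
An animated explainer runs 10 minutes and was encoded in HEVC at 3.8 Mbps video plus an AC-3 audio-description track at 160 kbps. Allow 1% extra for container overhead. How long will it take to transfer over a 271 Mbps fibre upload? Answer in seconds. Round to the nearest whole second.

9 seconds

10 min = 600 s
Audio: 160 kbps = 0.160 Mbps.
Total bitrate: 3.960 Mbps.
File: 3.960 Mbps × 600 s = 2376.0 Mb.
With 1% container overhead: ×1.01. → 2399.8 Mb.
At 271 Mbps: 2399.8 / 271 = 8.9 s ≈ 8.86 seconds.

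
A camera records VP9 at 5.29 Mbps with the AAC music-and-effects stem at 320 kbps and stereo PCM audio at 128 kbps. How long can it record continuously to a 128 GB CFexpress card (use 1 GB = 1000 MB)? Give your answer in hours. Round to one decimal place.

Audio total: 320 + 128 = 448 kbps = 0.448 Mbps.
Total bitrate: 5.29 + 0.448 = 5.738 Mbps.
Capacity: 128 GB = 1,024,000 Mb.
Recording time: 1,024,000 / 5.738 = 178,459 s ≈ 49.6 hours.

49.6 hours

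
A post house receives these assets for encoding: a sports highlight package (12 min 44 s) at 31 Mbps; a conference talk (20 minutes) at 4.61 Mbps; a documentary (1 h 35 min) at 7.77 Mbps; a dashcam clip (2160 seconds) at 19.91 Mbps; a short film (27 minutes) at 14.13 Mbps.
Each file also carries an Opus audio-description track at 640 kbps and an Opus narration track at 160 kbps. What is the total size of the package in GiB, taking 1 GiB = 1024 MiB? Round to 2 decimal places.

Audio total: 640 + 160 = 800 kbps = 0.800 Mbps.
sports highlight package: 31.800 Mbps × 764 s = 24295.2 Mb
conference talk: 5.410 Mbps × 1200 s = 6492.0 Mb
documentary: 8.570 Mbps × 5700 s = 48849.0 Mb
dashcam clip: 20.710 Mbps × 2160 s = 44733.6 Mb
short film: 14.930 Mbps × 1620 s = 24186.6 Mb
Total: 148556.4 Mb = 18569.5 MB.
= 17.29 GiB.

17.29 GiB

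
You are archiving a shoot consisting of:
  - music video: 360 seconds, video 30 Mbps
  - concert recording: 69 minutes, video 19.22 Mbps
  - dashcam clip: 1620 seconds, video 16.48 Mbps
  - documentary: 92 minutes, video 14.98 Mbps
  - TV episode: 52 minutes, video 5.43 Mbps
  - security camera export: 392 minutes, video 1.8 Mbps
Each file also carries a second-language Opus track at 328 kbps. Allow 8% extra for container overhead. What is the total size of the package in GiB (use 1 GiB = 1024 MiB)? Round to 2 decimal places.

34.15 GiB

Audio: 328 kbps = 0.328 Mbps.
music video: 30.328 Mbps × 360 s × 1.08 = 11791.5 Mb
concert recording: 19.548 Mbps × 4140 s × 1.08 = 87403.0 Mb
dashcam clip: 16.808 Mbps × 1620 s × 1.08 = 29407.3 Mb
documentary: 15.308 Mbps × 5520 s × 1.08 = 91260.2 Mb
TV episode: 5.758 Mbps × 3120 s × 1.08 = 19402.2 Mb
security camera export: 2.128 Mbps × 23520 s × 1.08 = 54054.6 Mb
Total: 293318.8 Mb = 36664.8 MB.
= 34.15 GiB.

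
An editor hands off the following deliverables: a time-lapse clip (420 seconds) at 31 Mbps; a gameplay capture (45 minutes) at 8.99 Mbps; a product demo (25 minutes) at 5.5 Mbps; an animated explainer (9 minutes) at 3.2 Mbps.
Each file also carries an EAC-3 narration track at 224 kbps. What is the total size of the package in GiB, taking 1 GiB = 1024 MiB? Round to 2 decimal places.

Audio: 224 kbps = 0.224 Mbps.
time-lapse clip: 31.224 Mbps × 420 s = 13114.1 Mb
gameplay capture: 9.214 Mbps × 2700 s = 24877.8 Mb
product demo: 5.724 Mbps × 1500 s = 8586.0 Mb
animated explainer: 3.424 Mbps × 540 s = 1849.0 Mb
Total: 48426.8 Mb = 6053.4 MB.
= 5.638 GiB.

5.64 GiB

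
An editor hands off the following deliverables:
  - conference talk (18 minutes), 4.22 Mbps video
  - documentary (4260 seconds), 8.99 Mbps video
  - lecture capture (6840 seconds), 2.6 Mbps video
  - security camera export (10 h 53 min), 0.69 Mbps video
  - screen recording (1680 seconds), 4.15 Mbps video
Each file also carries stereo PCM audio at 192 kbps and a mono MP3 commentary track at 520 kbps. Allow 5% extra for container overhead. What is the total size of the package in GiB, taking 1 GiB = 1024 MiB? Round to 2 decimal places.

Audio total: 192 + 520 = 712 kbps = 0.712 Mbps.
conference talk: 4.932 Mbps × 1080 s × 1.05 = 5592.9 Mb
documentary: 9.702 Mbps × 4260 s × 1.05 = 43397.0 Mb
lecture capture: 3.312 Mbps × 6840 s × 1.05 = 23786.8 Mb
security camera export: 1.402 Mbps × 39180 s × 1.05 = 57676.9 Mb
screen recording: 4.862 Mbps × 1680 s × 1.05 = 8576.6 Mb
Total: 139030.2 Mb = 17378.8 MB.
= 16.19 GiB.

16.19 GiB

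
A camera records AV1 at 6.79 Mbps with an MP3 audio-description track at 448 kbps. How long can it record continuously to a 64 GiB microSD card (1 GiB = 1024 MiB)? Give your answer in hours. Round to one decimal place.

Audio: 448 kbps = 0.448 Mbps.
Total bitrate: 6.79 + 0.448 = 7.238 Mbps.
Capacity: 64 GiB = 549,756 Mb.
Recording time: 549,756 / 7.238 = 75,954 s ≈ 21.1 hours.

21.1 hours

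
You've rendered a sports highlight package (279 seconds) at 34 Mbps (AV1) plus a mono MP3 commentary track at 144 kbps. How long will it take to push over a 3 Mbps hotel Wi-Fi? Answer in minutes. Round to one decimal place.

52.9 minutes

Audio: 144 kbps = 0.144 Mbps.
Total bitrate: 34.144 Mbps.
File: 34.144 Mbps × 279 s = 9526.2 Mb.
At 3 Mbps: 9526.2 / 3 = 3175.4 s ≈ 52.9 minutes.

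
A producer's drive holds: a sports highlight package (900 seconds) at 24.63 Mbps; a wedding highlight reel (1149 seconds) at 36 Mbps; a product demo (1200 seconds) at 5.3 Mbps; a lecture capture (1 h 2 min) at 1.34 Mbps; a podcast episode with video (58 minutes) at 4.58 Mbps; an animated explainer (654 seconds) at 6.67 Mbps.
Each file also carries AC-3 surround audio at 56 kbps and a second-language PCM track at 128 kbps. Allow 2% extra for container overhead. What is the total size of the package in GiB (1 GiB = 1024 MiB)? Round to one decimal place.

Audio total: 56 + 128 = 184 kbps = 0.184 Mbps.
sports highlight package: 24.814 Mbps × 900 s × 1.02 = 22779.3 Mb
wedding highlight reel: 36.184 Mbps × 1149 s × 1.02 = 42406.9 Mb
product demo: 5.484 Mbps × 1200 s × 1.02 = 6712.4 Mb
lecture capture: 1.524 Mbps × 3720 s × 1.02 = 5782.7 Mb
podcast episode with video: 4.764 Mbps × 3480 s × 1.02 = 16910.3 Mb
animated explainer: 6.854 Mbps × 654 s × 1.02 = 4572.2 Mb
Total: 99163.7 Mb = 12395.5 MB.
= 11.54 GiB.

11.5 GiB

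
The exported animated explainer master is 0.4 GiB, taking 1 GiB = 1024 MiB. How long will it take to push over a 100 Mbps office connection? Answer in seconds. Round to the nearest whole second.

34 seconds

File: 0.4 GiB = 3436.0 Mb.
At 100 Mbps: 3436.0 / 100 = 34.4 s ≈ 34.4 seconds.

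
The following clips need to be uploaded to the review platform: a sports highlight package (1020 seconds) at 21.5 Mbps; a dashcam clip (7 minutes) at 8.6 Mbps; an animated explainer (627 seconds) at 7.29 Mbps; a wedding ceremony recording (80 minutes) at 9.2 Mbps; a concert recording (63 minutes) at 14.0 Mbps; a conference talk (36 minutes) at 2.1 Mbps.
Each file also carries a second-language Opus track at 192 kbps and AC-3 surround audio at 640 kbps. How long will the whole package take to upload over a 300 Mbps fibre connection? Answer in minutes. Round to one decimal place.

7.9 minutes

Audio total: 192 + 640 = 832 kbps = 0.832 Mbps.
sports highlight package: 22.332 Mbps × 1020 s = 22778.6 Mb
dashcam clip: 9.432 Mbps × 420 s = 3961.4 Mb
animated explainer: 8.122 Mbps × 627 s = 5092.5 Mb
wedding ceremony recording: 10.032 Mbps × 4800 s = 48153.6 Mb
concert recording: 14.832 Mbps × 3780 s = 56065.0 Mb
conference talk: 2.932 Mbps × 2160 s = 6333.1 Mb
Total: 142384.3 Mb = 17798.0 MB.
At 300 Mbps: 142384.3 / 300 = 475 s ≈ 7.91 minutes.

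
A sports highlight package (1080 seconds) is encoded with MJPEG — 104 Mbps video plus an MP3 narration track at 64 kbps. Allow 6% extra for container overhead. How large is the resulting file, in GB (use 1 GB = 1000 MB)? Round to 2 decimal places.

14.89 GB

Audio: 64 kbps = 0.064 Mbps.
Total bitrate: 104 + 0.064 = 104.064 Mbps.
Stream data: 104.064 Mbps × 1080 s = 112389.1 Mb.
With 6% container overhead: ×1.06.
119,132 Mb ÷ 8 = 14,892 MB → 14.89 GB.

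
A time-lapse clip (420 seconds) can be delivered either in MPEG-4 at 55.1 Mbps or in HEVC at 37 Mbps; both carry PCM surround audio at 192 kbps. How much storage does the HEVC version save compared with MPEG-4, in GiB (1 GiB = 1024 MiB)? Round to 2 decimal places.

0.88 GiB

Audio: 192 kbps = 0.192 Mbps.
MPEG-4: 55.292 Mbps × 420 s = 23222.6 Mb = 2.703 GiB.
HEVC: 37.192 Mbps × 420 s = 15620.6 Mb = 1.818 GiB.
Saving: 2.703 − 1.818 = 0.885 GiB.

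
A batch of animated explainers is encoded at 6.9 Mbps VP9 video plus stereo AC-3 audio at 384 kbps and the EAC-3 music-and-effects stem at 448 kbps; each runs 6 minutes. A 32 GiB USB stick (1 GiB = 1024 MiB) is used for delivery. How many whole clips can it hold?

98

6 min = 360 s
Audio total: 384 + 448 = 832 kbps = 0.832 Mbps.
Total bitrate: 7.732 Mbps.
Per item: 7.732 Mbps × 360 s = 2,784 Mb = 347.9 MB.
Capacity: 32 GiB = 274,878 Mb; 98.75 items → 98 complete.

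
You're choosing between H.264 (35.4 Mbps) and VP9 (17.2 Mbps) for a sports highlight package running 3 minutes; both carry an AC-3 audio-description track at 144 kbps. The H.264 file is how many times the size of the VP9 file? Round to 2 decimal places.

2.05

3 min = 180 s
Audio: 144 kbps = 0.144 Mbps.
H.264: 35.544 Mbps × 180 s = 6397.9 Mb = 0.800 GB.
VP9: 17.344 Mbps × 180 s = 3121.9 Mb = 0.390 GB.
Ratio: 0.800 / 0.390 = 2.049.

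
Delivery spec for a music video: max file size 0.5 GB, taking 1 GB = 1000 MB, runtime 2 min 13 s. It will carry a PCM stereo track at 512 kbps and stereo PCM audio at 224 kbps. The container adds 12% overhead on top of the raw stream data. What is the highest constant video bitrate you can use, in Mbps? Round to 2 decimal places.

26.12 Mbps

Budget: 0.5 GB = 4000.0 Mb.
Stream payload after overhead: 4000.0 / 1.12 = 3571.4 Mb.
2 min 13 s = 133 s
Total bitrate budget: 3571.4 Mb / 133 s = 26.853 Mbps.
Audio total: 512 + 224 = 736 kbps = 0.736 Mbps.
Video: 26.853 − 0.736 = 26.117 Mbps.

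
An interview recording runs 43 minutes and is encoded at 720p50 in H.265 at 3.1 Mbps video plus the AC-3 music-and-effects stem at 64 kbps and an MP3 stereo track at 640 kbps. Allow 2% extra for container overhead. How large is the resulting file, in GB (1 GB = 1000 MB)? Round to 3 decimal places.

43 min = 2580 s
Audio total: 64 + 640 = 704 kbps = 0.704 Mbps.
Total bitrate: 3.1 + 0.704 = 3.804 Mbps.
Stream data: 3.804 Mbps × 2580 s = 9814.3 Mb.
With 2% container overhead: ×1.02.
10,011 Mb ÷ 8 = 1,251 MB → 1.251 GB.

1.251 GB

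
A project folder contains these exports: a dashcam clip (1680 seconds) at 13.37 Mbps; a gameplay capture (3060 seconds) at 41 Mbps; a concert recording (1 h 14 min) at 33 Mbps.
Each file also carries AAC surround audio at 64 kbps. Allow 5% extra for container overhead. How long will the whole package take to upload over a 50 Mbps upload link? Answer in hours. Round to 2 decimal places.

1.72 hours

Audio: 64 kbps = 0.064 Mbps.
dashcam clip: 13.434 Mbps × 1680 s × 1.05 = 23697.6 Mb
gameplay capture: 41.064 Mbps × 3060 s × 1.05 = 131938.6 Mb
concert recording: 33.064 Mbps × 4440 s × 1.05 = 154144.4 Mb
Total: 309780.6 Mb = 38722.6 MB.
At 50 Mbps: 309780.6 / 50 = 6196 s ≈ 1.72 hours.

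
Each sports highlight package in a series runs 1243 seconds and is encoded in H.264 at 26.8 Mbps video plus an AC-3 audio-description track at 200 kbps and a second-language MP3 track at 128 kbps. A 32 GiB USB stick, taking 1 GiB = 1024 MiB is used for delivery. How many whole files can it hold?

Audio total: 200 + 128 = 328 kbps = 0.328 Mbps.
Total bitrate: 27.128 Mbps.
Per item: 27.128 Mbps × 1243 s = 33,720 Mb = 4,215 MB.
Capacity: 32 GiB = 274,878 Mb; 8.15 items → 8 complete.

8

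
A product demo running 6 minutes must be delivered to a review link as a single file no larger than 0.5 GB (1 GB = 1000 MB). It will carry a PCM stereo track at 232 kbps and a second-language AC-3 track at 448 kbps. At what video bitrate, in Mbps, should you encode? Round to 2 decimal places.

Budget: 0.5 GB = 4000.0 Mb.
6 min = 360 s
Total bitrate budget: 4000.0 Mb / 360 s = 11.111 Mbps.
Audio total: 232 + 448 = 680 kbps = 0.680 Mbps.
Video: 11.111 − 0.680 = 10.431 Mbps.

10.43 Mbps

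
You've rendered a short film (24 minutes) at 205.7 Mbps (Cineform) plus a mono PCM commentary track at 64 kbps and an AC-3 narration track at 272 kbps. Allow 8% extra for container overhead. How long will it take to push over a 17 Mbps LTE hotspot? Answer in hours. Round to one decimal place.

5.2 hours

24 min = 1440 s
Audio total: 64 + 272 = 336 kbps = 0.336 Mbps.
Total bitrate: 206.036 Mbps.
File: 206.036 Mbps × 1440 s = 296691.8 Mb.
With 8% container overhead: ×1.08. → 320427.2 Mb.
At 17 Mbps: 320427.2 / 17 = 18848.7 s ≈ 5.24 hours.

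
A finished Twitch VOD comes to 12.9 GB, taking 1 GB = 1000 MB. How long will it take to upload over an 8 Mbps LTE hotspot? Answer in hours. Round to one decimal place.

File: 12.9 GB = 103200.0 Mb.
At 8 Mbps: 103200.0 / 8 = 12900.0 s ≈ 3.58 hours.

3.6 hours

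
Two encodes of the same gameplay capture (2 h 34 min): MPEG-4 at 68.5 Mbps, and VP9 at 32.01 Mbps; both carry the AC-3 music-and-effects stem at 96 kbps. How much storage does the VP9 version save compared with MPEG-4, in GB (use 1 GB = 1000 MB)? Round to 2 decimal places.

42.15 GB

2 h 34 min = 154 min = 9240 s
Audio: 96 kbps = 0.096 Mbps.
MPEG-4: 68.596 Mbps × 9240 s = 633827.0 Mb = 79.228 GB.
VP9: 32.106 Mbps × 9240 s = 296659.4 Mb = 37.082 GB.
Saving: 79.228 − 37.082 = 42.146 GB.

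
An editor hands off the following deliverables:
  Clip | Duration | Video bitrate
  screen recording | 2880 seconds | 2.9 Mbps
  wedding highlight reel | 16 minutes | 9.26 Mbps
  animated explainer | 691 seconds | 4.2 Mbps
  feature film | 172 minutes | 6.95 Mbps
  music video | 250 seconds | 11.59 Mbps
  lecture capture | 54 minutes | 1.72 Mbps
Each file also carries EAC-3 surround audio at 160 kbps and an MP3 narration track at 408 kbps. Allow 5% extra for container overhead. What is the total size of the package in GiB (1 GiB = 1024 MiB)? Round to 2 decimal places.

Audio total: 160 + 408 = 568 kbps = 0.568 Mbps.
screen recording: 3.468 Mbps × 2880 s × 1.05 = 10487.2 Mb
wedding highlight reel: 9.828 Mbps × 960 s × 1.05 = 9906.6 Mb
animated explainer: 4.768 Mbps × 691 s × 1.05 = 3459.4 Mb
feature film: 7.518 Mbps × 10320 s × 1.05 = 81465.0 Mb
music video: 12.158 Mbps × 250 s × 1.05 = 3191.5 Mb
lecture capture: 2.288 Mbps × 3240 s × 1.05 = 7783.8 Mb
Total: 116293.6 Mb = 14536.7 MB.
= 13.54 GiB.

13.54 GiB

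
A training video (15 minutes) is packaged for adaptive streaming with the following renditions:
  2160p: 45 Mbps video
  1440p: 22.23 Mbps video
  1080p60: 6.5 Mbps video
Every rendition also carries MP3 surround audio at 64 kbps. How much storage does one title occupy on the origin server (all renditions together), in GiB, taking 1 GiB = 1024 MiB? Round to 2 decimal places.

7.75 GiB

15 min = 900 s
Audio: 64 kbps = 0.064 Mbps.
Sum of rendition bitrates: (45+0.064) + (22.23+0.064) + (6.5+0.064) = 73.922 Mbps.
× 900 s = 66,530 Mb = 8,316 MB = 7.745 GiB.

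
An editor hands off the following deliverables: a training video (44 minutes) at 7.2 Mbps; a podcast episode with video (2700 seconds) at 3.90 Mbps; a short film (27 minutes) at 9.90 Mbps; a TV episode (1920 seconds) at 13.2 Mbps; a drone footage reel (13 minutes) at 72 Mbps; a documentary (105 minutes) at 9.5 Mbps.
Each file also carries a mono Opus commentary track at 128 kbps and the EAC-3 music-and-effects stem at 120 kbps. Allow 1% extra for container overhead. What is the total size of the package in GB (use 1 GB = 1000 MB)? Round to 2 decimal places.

24.10 GB

Audio total: 128 + 120 = 248 kbps = 0.248 Mbps.
training video: 7.448 Mbps × 2640 s × 1.01 = 19859.3 Mb
podcast episode with video: 4.148 Mbps × 2700 s × 1.01 = 11311.6 Mb
short film: 10.148 Mbps × 1620 s × 1.01 = 16604.2 Mb
TV episode: 13.448 Mbps × 1920 s × 1.01 = 26078.4 Mb
drone footage reel: 72.248 Mbps × 780 s × 1.01 = 56917.0 Mb
documentary: 9.748 Mbps × 6300 s × 1.01 = 62026.5 Mb
Total: 192797.0 Mb = 24099.6 MB.
= 24.10 GB.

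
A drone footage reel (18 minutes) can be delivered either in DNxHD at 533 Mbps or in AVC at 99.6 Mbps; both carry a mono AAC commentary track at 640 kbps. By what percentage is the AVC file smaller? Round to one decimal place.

18 min = 1080 s
Audio: 640 kbps = 0.640 Mbps.
DNxHD: 533.640 Mbps × 1080 s = 576331.2 Mb = 72.041 GB.
AVC: 100.240 Mbps × 1080 s = 108259.2 Mb = 13.532 GB.
Reduction: (1 − 13.532/72.041) × 100 = 81.22%.

81.2%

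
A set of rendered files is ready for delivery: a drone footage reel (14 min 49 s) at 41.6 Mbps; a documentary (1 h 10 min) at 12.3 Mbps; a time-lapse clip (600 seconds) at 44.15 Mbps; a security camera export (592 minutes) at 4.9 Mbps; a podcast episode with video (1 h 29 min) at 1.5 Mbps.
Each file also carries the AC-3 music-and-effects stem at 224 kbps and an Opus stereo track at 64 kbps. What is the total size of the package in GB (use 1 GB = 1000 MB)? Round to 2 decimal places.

Audio total: 224 + 64 = 288 kbps = 0.288 Mbps.
drone footage reel: 41.888 Mbps × 889 s = 37238.4 Mb
documentary: 12.588 Mbps × 4200 s = 52869.6 Mb
time-lapse clip: 44.438 Mbps × 600 s = 26662.8 Mb
security camera export: 5.188 Mbps × 35520 s = 184277.8 Mb
podcast episode with video: 1.788 Mbps × 5340 s = 9547.9 Mb
Total: 310596.5 Mb = 38824.6 MB.
= 38.82 GB.

38.82 GB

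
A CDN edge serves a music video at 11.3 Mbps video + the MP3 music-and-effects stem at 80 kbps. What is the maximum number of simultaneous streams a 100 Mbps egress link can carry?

Audio: 80 kbps = 0.080 Mbps.
Per-viewer media rate: 11.380 Mbps.
100 Mbps = 100.0 Mbps; 100.0 / 11.380 = 8.79 → 8 viewers.

8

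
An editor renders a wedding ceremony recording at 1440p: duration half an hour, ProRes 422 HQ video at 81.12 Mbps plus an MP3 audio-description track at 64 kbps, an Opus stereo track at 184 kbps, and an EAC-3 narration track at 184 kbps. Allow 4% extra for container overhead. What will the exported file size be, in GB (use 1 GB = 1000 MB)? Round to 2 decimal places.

30 min = 1800 s
Audio total: 64 + 184 + 184 = 432 kbps = 0.432 Mbps.
Total bitrate: 81.12 + 0.432 = 81.552 Mbps.
Stream data: 81.552 Mbps × 1800 s = 146793.6 Mb.
With 4% container overhead: ×1.04.
152,665 Mb ÷ 8 = 19,083 MB → 19.08 GB.

19.08 GB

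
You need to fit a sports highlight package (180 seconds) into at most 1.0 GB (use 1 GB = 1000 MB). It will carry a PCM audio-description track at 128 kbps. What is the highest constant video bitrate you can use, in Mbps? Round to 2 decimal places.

44.32 Mbps

Budget: 1.0 GB = 8000.0 Mb.
Total bitrate budget: 8000.0 Mb / 180 s = 44.444 Mbps.
Audio: 128 kbps = 0.128 Mbps.
Video: 44.444 − 0.128 = 44.316 Mbps.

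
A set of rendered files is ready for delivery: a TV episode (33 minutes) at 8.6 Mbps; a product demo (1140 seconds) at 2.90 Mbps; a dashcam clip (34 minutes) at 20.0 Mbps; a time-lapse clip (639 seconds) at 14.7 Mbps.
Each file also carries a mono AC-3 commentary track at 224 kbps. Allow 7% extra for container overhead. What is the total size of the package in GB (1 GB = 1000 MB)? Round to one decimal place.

9.6 GB

Audio: 224 kbps = 0.224 Mbps.
TV episode: 8.824 Mbps × 1980 s × 1.07 = 18694.5 Mb
product demo: 3.124 Mbps × 1140 s × 1.07 = 3810.7 Mb
dashcam clip: 20.224 Mbps × 2040 s × 1.07 = 44144.9 Mb
time-lapse clip: 14.924 Mbps × 639 s × 1.07 = 10204.0 Mb
Total: 76854.1 Mb = 9606.8 MB.
= 9.607 GB.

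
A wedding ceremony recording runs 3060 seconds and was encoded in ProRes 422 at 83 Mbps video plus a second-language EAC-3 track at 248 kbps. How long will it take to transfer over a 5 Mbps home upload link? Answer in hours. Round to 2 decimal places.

Audio: 248 kbps = 0.248 Mbps.
Total bitrate: 83.248 Mbps.
File: 83.248 Mbps × 3060 s = 254738.9 Mb.
At 5 Mbps: 254738.9 / 5 = 50947.8 s ≈ 14.2 hours.

14.15 hours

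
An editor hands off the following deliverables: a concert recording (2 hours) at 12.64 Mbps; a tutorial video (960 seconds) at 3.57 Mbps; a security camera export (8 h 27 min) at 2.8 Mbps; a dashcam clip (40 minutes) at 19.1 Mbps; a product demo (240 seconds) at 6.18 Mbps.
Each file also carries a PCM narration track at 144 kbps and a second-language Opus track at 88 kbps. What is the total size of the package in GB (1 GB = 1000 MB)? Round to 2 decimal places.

29.56 GB

Audio total: 144 + 88 = 232 kbps = 0.232 Mbps.
concert recording: 12.872 Mbps × 7200 s = 92678.4 Mb
tutorial video: 3.802 Mbps × 960 s = 3649.9 Mb
security camera export: 3.032 Mbps × 30420 s = 92233.4 Mb
dashcam clip: 19.332 Mbps × 2400 s = 46396.8 Mb
product demo: 6.412 Mbps × 240 s = 1538.9 Mb
Total: 236497.4 Mb = 29562.2 MB.
= 29.56 GB.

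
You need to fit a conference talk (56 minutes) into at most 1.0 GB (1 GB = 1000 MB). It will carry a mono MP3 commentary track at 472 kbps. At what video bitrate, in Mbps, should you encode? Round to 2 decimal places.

1.91 Mbps

Budget: 1.0 GB = 8000.0 Mb.
56 min = 3360 s
Total bitrate budget: 8000.0 Mb / 3360 s = 2.381 Mbps.
Audio: 472 kbps = 0.472 Mbps.
Video: 2.381 − 0.472 = 1.909 Mbps.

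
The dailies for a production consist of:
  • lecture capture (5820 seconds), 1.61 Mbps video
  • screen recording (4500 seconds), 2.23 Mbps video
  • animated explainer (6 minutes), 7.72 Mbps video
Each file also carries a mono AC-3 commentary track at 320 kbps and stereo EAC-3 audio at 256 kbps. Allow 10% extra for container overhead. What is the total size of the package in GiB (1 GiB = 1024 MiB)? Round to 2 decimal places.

3.63 GiB

Audio total: 320 + 256 = 576 kbps = 0.576 Mbps.
lecture capture: 2.186 Mbps × 5820 s × 1.10 = 13994.8 Mb
screen recording: 2.806 Mbps × 4500 s × 1.10 = 13889.7 Mb
animated explainer: 8.296 Mbps × 360 s × 1.10 = 3285.2 Mb
Total: 31169.7 Mb = 3896.2 MB.
= 3.629 GiB.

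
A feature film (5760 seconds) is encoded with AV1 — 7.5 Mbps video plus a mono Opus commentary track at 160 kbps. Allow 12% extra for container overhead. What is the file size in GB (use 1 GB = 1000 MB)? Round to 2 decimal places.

6.18 GB

Audio: 160 kbps = 0.160 Mbps.
Total bitrate: 7.5 + 0.160 = 7.660 Mbps.
Stream data: 7.660 Mbps × 5760 s = 44121.6 Mb.
With 12% container overhead: ×1.12.
49,416 Mb ÷ 8 = 6,177 MB → 6.177 GB.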